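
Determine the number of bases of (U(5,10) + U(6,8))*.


(M1+M2)* = M1* + M2*.
M1* = U(5,10), bases: C(10,5) = 252.
M2* = U(2,8), bases: C(8,2) = 28.
|B(M*)| = 252 * 28 = 7056.

7056


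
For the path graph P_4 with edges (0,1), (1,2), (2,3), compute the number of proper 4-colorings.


P(P_4, k) = k * (k-1)^(3).
P(4) = 4 * 3^3 = 4 * 27 = 108.

108


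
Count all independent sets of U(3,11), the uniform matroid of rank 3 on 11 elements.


Independent sets of U(3,11) are all subsets of size <= 3.
Count = C(11,0) + C(11,1) + C(11,2) + C(11,3)
     = 1 + 11 + 55 + 165
     = 232.

232


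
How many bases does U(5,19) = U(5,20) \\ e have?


Deleting e from U(5,20) gives U(5,19) since n > r.
Bases of U(5,19) = C(19,5) = 19! / (5! * 14!) = 11628.

11628


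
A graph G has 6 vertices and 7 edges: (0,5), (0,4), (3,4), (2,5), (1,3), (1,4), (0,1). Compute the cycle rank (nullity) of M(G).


Cycle rank (nullity) = |E| - r(M) = |E| - (|V| - c).
|E| = 7, |V| = 6, c = 1.
Nullity = 7 - (6 - 1) = 7 - 5 = 2.

2


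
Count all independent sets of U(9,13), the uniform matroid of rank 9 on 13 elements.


Independent sets of U(9,13) are all subsets of size <= 9.
Count = (13 choose 0) + (13 choose 1) + (13 choose 2) + (13 choose 3) + (13 choose 4) + (13 choose 5) + (13 choose 6) + (13 choose 7) + (13 choose 8) + (13 choose 9)
     = 1 + 13 + 78 + 286 + 715 + 1287 + 1716 + 1716 + 1287 + 715
     = 7814.

7814


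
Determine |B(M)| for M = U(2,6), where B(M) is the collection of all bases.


Bases of U(2,6) are all 2-element subsets of the 6-element ground set.
Number of bases = C(6,2).
C(6,2) = (6 * 5) / (1 * 2) = 15.

15


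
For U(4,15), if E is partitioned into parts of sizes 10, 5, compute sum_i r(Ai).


r(Ai) = min(|Ai|, 4) for each part.
Sum = min(10,4) + min(5,4)
    = 4 + 4
    = 8.

8


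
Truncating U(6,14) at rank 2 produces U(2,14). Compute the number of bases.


Truncating U(6,14) to rank 2 gives U(2,14).
Bases of U(2,14) are all 2-element subsets of 14 elements.
Number of bases = C(14,2) = 14! / (2! * 12!) = 91.

91


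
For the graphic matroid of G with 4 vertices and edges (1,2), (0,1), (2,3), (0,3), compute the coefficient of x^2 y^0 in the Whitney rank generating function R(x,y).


R(x,y) = sum over A in 2^E of x^(r(E)-r(A)) * y^(|A|-r(A)).
G has 4 vertices, 4 edges. r(E) = 3.
Enumerate all 2^4 = 16 subsets.
Count subsets with r(E)-r(A)=2 and |A|-r(A)=0: 4.

4


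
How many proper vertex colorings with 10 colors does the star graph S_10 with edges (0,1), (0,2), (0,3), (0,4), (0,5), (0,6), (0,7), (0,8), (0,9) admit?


P(tree, k) = k * (k-1)^(9) for any tree on 10 vertices.
P(10) = 10 * 9^9 = 10 * 387420489 = 3874204890.

3874204890


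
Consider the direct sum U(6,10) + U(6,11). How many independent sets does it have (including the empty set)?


For a direct sum, |I(M1+M2)| = |I(M1)| * |I(M2)|.
|I(U(6,10))| = sum C(10,k) for k=0..6 = 848.
|I(U(6,11))| = sum C(11,k) for k=0..6 = 1486.
Total = 848 * 1486 = 1260128.

1260128


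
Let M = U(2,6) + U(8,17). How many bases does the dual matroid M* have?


(M1+M2)* = M1* + M2*.
M1* = U(4,6), bases: C(6,4) = 15.
M2* = U(9,17), bases: C(17,9) = 24310.
|B(M*)| = 15 * 24310 = 364650.

364650


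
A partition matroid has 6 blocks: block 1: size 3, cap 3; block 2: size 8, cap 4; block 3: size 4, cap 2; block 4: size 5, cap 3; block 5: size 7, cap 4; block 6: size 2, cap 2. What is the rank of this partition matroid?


Rank of a partition matroid = sum of min(|Si|, ci) for each block.
= min(3,3) + min(8,4) + min(4,2) + min(5,3) + min(7,4) + min(2,2)
= 3 + 4 + 2 + 3 + 4 + 2
= 18.

18


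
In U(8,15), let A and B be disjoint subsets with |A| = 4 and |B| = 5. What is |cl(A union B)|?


|A union B| = 4 + 5 = 9 (disjoint).
In U(8,15), cl(S) = S if |S| < 8, else cl(S) = E.
Since 9 >= 8, cl(A union B) = E.
|cl(A union B)| = 15.

15


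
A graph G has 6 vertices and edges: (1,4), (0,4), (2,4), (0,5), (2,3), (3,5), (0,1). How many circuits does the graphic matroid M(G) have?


A circuit in a graphic matroid = edge set of a simple cycle.
G has 6 vertices and 7 edges.
Enumerating all minimal edge subsets forming cycles...
Total circuits found: 3.

3


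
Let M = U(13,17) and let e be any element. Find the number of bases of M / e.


Contracting e from U(13,17) gives U(12,16).
Bases of U(12,16) = C(16,12) = 16! / (12! * 4!) = 1820.

1820


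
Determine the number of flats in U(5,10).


Flats of U(5,10): every subset of size < 5 is a flat, plus E itself.
Count = C(10,0) + C(10,1) + C(10,2) + C(10,3) + C(10,4) + 1
     = 1 + 10 + 45 + 120 + 210 + 1
     = 387.

387


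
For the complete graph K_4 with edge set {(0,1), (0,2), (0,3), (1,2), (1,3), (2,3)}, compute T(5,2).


T(K_4; x,y) = x^3 + 3x^2 + 4xy + 2x + y^3 + 3y^2 + 2y.
Substituting x=5, y=2:
= 125 + 75 + 40 + 10 + 8 + 12 + 4
= 274.

274


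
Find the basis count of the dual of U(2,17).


The dual of U(r,n) is U(n-r, n) = U(15,17).
Bases of U(15,17) are all (15)-element subsets.
|B(M*)| = C(17,15) = 136.

136


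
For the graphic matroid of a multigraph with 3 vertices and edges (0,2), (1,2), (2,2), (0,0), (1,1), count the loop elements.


In a graphic matroid, a loop is a self-loop edge (u,u) with rank 0.
Examining all 5 edges for self-loops...
Self-loops found: (2,2), (0,0), (1,1)
Number of loops = 3.

3


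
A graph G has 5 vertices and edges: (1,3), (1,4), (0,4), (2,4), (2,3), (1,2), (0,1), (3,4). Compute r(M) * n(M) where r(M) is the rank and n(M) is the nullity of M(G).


r(M) = |V| - c = 5 - 1 = 4.
nullity = |E| - r(M) = 8 - 4 = 4.
Product = 4 * 4 = 16.

16


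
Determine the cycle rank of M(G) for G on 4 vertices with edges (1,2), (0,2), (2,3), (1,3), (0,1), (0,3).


Cycle rank (nullity) = |E| - r(M) = |E| - (|V| - c).
|E| = 6, |V| = 4, c = 1.
Nullity = 6 - (4 - 1) = 6 - 3 = 3.

3


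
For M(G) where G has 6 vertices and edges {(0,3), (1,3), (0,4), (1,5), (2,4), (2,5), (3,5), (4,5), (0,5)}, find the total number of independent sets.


An independent set in a graphic matroid is an acyclic edge subset.
G has 6 vertices and 9 edges.
Enumerate all 2^9 = 512 subsets, checking for acyclicity.
Total independent sets = 280.

280


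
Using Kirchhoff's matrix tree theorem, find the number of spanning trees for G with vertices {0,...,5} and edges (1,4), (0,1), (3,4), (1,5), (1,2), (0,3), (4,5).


By Kirchhoff's matrix tree theorem, the number of spanning trees equals
the determinant of any cofactor of the Laplacian matrix L.
G has 6 vertices and 7 edges.
Computing the (5 x 5) cofactor determinant gives 11.

11


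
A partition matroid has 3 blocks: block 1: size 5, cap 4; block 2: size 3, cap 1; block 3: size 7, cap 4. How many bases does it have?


A basis picks exactly ci elements from block i.
Number of bases = product of C(|Si|, ci).
= C(5,4) * C(3,1) * C(7,4)
= 5 * 3 * 35
= 525.

525


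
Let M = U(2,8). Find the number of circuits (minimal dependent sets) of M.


In U(2,8), circuits are the (3)-element subsets.
Any set of 3 elements is dependent, and removing any one element gives
an independent set of size 2, so it is a minimal dependent set.
Number of circuits = (8 choose 3) = 56.

56


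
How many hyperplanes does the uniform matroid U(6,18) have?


Hyperplanes of U(6,18) are flats of rank 5.
In a uniform matroid, these are exactly the (5)-element subsets.
Count = C(18,5) = 18! / (5! * 13!) = 8568.

8568


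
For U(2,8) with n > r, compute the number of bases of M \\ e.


Deleting e from U(2,8) gives U(2,7) since n > r.
Bases of U(2,7) = C(7,2) = (7 * 6) / (1 * 2) = 21.

21


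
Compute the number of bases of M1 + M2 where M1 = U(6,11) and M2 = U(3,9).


Bases of a direct sum M1 + M2: |B| = |B(M1)| * |B(M2)|.
|B(U(6,11))| = C(11,6) = 462.
|B(U(3,9))| = C(9,3) = 84.
Total bases = 462 * 84 = 38808.

38808


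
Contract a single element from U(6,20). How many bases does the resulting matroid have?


Contracting e from U(6,20) gives U(5,19).
Bases of U(5,19) = C(19,5) = 11628.

11628


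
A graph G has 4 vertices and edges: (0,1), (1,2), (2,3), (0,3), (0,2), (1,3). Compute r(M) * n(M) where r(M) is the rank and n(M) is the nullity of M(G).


r(M) = |V| - c = 4 - 1 = 3.
nullity = |E| - r(M) = 6 - 3 = 3.
Product = 3 * 3 = 9.

9


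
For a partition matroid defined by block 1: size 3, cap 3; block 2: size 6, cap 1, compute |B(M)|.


A basis picks exactly ci elements from block i.
Number of bases = product of C(|Si|, ci).
= C(3,3) * C(6,1)
= 1 * 6
= 6.

6


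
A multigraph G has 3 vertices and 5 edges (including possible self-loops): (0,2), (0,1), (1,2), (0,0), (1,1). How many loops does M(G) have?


In a graphic matroid, a loop is a self-loop edge (u,u) with rank 0.
Examining all 5 edges for self-loops...
Self-loops found: (0,0), (1,1)
Number of loops = 2.

2


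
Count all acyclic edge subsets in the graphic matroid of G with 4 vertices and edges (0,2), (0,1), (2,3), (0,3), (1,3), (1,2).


An independent set in a graphic matroid is an acyclic edge subset.
G has 4 vertices and 6 edges.
Enumerate all 2^6 = 64 subsets, checking for acyclicity.
Total independent sets = 38.

38


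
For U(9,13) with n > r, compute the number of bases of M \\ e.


Deleting e from U(9,13) gives U(9,12) since n > r.
Bases of U(9,12) = C(12,9) = 12! / (9! * 3!) = 220.

220


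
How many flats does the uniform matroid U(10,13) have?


Flats of U(10,13): every subset of size < 10 is a flat, plus E itself.
Count = C(13,0) + C(13,1) + C(13,2) + C(13,3) + C(13,4) + C(13,5) + C(13,6) + C(13,7) + C(13,8) + C(13,9) + 1
     = 1 + 13 + 78 + 286 + 715 + 1287 + 1716 + 1716 + 1287 + 715 + 1
     = 7815.

7815


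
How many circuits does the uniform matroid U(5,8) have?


In U(5,8), circuits are the (6)-element subsets.
Any set of 6 elements is dependent, and removing any one element gives
an independent set of size 5, so it is a minimal dependent set.
Number of circuits = C(8,6) = 8! / (6! * 2!) = 28.

28


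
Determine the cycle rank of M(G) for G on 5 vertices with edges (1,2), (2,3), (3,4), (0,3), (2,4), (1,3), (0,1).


Cycle rank (nullity) = |E| - r(M) = |E| - (|V| - c).
|E| = 7, |V| = 5, c = 1.
Nullity = 7 - (5 - 1) = 7 - 4 = 3.

3


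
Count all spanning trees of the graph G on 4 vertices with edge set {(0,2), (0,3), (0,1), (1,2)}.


By Kirchhoff's matrix tree theorem, the number of spanning trees equals
the determinant of any cofactor of the Laplacian matrix L.
G has 4 vertices and 4 edges.
Computing the (3 x 3) cofactor determinant gives 3.

3


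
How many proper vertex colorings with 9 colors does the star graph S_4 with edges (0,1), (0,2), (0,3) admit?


P(tree, k) = k * (k-1)^(3) for any tree on 4 vertices.
P(9) = 9 * 8^3 = 9 * 512 = 4608.

4608


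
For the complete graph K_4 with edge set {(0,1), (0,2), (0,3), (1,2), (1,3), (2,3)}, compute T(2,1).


T(K_4; x,y) = x^3 + 3x^2 + 4xy + 2x + y^3 + 3y^2 + 2y.
Substituting x=2, y=1:
= 8 + 12 + 8 + 4 + 1 + 3 + 2
= 38.

38


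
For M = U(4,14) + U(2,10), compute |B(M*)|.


(M1+M2)* = M1* + M2*.
M1* = U(10,14), bases: C(14,10) = 1001.
M2* = U(8,10), bases: C(10,8) = 45.
|B(M*)| = 1001 * 45 = 45045.

45045


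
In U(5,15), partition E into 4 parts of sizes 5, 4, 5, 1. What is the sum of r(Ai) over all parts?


r(Ai) = min(|Ai|, 5) for each part.
Sum = min(5,5) + min(4,5) + min(5,5) + min(1,5)
    = 5 + 4 + 5 + 1
    = 15.

15


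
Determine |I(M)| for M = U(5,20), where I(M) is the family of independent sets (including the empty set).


Independent sets of U(5,20) are all subsets of size <= 5.
Count = (20 choose 0) + (20 choose 1) + (20 choose 2) + (20 choose 3) + (20 choose 4) + (20 choose 5)
     = 1 + 20 + 190 + 1140 + 4845 + 15504
     = 21700.

21700


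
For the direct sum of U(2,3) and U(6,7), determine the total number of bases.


Bases of a direct sum M1 + M2: |B| = |B(M1)| * |B(M2)|.
|B(U(2,3))| = C(3,2) = 3.
|B(U(6,7))| = C(7,6) = 7.
Total bases = 3 * 7 = 21.

21


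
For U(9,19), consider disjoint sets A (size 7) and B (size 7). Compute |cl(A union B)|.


|A union B| = 7 + 7 = 14 (disjoint).
In U(9,19), cl(S) = S if |S| < 9, else cl(S) = E.
Since 14 >= 9, cl(A union B) = E.
|cl(A union B)| = 19.

19


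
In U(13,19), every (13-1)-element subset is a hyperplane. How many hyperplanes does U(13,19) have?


Hyperplanes of U(13,19) are flats of rank 12.
In a uniform matroid, these are exactly the (12)-element subsets.
Count = C(19,12) = 50388.

50388


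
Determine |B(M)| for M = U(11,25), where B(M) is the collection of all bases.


Bases of U(11,25) are all 11-element subsets of the 25-element ground set.
Number of bases = C(25,11).
C(25,11) = 4457400.

4457400


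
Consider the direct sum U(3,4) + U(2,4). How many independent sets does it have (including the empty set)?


For a direct sum, |I(M1+M2)| = |I(M1)| * |I(M2)|.
|I(U(3,4))| = sum C(4,k) for k=0..3 = 15.
|I(U(2,4))| = sum C(4,k) for k=0..2 = 11.
Total = 15 * 11 = 165.

165


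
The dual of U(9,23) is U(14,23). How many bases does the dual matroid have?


The dual of U(r,n) is U(n-r, n) = U(14,23).
Bases of U(14,23) are all (14)-element subsets.
|B(M*)| = C(23,14) = 817190.

817190


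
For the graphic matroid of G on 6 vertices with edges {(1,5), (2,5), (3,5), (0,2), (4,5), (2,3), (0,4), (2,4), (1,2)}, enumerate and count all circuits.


A circuit in a graphic matroid = edge set of a simple cycle.
G has 6 vertices and 9 edges.
Enumerating all minimal edge subsets forming cycles...
Total circuits found: 10.

10


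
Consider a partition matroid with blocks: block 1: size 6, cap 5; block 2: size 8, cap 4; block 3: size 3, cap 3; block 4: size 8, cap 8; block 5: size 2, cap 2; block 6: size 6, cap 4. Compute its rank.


Rank of a partition matroid = sum of min(|Si|, ci) for each block.
= min(6,5) + min(8,4) + min(3,3) + min(8,8) + min(2,2) + min(6,4)
= 5 + 4 + 3 + 8 + 2 + 4
= 26.

26


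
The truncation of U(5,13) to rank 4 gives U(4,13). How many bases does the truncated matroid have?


Truncating U(5,13) to rank 4 gives U(4,13).
Bases of U(4,13) are all 4-element subsets of 13 elements.
Number of bases = C(13,4) = 13! / (4! * 9!) = 715.

715


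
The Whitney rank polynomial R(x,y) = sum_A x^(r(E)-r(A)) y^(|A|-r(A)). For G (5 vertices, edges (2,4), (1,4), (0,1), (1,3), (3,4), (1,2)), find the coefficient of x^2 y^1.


R(x,y) = sum over A in 2^E of x^(r(E)-r(A)) * y^(|A|-r(A)).
G has 5 vertices, 6 edges. r(E) = 4.
Enumerate all 2^6 = 64 subsets.
Count subsets with r(E)-r(A)=2 and |A|-r(A)=1: 2.

2


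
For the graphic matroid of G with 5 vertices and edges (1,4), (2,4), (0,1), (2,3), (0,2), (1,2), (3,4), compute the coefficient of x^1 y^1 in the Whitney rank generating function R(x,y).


R(x,y) = sum over A in 2^E of x^(r(E)-r(A)) * y^(|A|-r(A)).
G has 5 vertices, 7 edges. r(E) = 4.
Enumerate all 2^7 = 128 subsets.
Count subsets with r(E)-r(A)=1 and |A|-r(A)=1: 14.

14


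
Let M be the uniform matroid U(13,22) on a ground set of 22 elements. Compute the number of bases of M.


Bases of U(13,22) are all 13-element subsets of the 22-element ground set.
Number of bases = C(22,13).
(22 choose 13) = 497420.

497420


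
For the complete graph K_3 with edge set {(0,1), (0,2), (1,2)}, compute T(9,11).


T(K_3; x,y) = x^2 + x + y.
T(9,11) = 81 + 9 + 11 = 101.

101


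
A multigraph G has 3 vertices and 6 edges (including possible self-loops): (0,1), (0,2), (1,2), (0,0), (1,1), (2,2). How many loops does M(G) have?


In a graphic matroid, a loop is a self-loop edge (u,u) with rank 0.
Examining all 6 edges for self-loops...
Self-loops found: (0,0), (1,1), (2,2)
Number of loops = 3.

3


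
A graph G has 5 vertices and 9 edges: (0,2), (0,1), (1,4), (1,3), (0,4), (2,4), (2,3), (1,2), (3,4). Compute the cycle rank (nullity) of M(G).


Cycle rank (nullity) = |E| - r(M) = |E| - (|V| - c).
|E| = 9, |V| = 5, c = 1.
Nullity = 9 - (5 - 1) = 9 - 4 = 5.

5


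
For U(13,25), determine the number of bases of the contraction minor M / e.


Contracting e from U(13,25) gives U(12,24).
Bases of U(12,24) = C(24,12) = 24! / (12! * 12!) = 2704156.

2704156


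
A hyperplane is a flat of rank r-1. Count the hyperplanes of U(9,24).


Hyperplanes of U(9,24) are flats of rank 8.
In a uniform matroid, these are exactly the (8)-element subsets.
Count = C(24,8) = 735471.

735471


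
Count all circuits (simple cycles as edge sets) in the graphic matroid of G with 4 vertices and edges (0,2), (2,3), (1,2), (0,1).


A circuit in a graphic matroid = edge set of a simple cycle.
G has 4 vertices and 4 edges.
Enumerating all minimal edge subsets forming cycles...
Total circuits found: 1.

1


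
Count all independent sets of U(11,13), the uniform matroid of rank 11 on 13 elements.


Independent sets of U(11,13) are all subsets of size <= 11.
Count = C(13,0) + C(13,1) + C(13,2) + C(13,3) + C(13,4) + C(13,5) + C(13,6) + C(13,7) + C(13,8) + C(13,9) + C(13,10) + C(13,11)
     = 1 + 13 + 78 + 286 + 715 + 1287 + 1716 + 1716 + 1287 + 715 + 286 + 78
     = 8178.

8178


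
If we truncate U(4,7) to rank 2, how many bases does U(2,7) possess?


Truncating U(4,7) to rank 2 gives U(2,7).
Bases of U(2,7) are all 2-element subsets of 7 elements.
Number of bases = (7 choose 2) = 21.

21


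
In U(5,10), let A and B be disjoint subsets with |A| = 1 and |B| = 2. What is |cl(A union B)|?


|A union B| = 1 + 2 = 3 (disjoint).
In U(5,10), cl(S) = S if |S| < 5, else cl(S) = E.
Since 3 < 5, cl(A union B) = A union B.
|cl(A union B)| = 3.

3


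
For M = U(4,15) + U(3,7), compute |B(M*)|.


(M1+M2)* = M1* + M2*.
M1* = U(11,15), bases: C(15,11) = 1365.
M2* = U(4,7), bases: C(7,4) = 35.
|B(M*)| = 1365 * 35 = 47775.

47775


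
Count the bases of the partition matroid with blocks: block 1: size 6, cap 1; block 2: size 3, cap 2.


A basis picks exactly ci elements from block i.
Number of bases = product of C(|Si|, ci).
= C(6,1) * C(3,2)
= 6 * 3
= 18.

18


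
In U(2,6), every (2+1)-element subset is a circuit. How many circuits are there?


In U(2,6), circuits are the (3)-element subsets.
Any set of 3 elements is dependent, and removing any one element gives
an independent set of size 2, so it is a minimal dependent set.
Number of circuits = (6 choose 3) = 20.

20


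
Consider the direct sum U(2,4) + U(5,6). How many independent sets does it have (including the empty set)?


For a direct sum, |I(M1+M2)| = |I(M1)| * |I(M2)|.
|I(U(2,4))| = sum C(4,k) for k=0..2 = 11.
|I(U(5,6))| = sum C(6,k) for k=0..5 = 63.
Total = 11 * 63 = 693.

693


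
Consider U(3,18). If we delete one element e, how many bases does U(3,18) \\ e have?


Deleting e from U(3,18) gives U(3,17) since n > r.
Bases of U(3,17) = C(17,3) = (17 * 16 * 15) / (1 * 2 * 3) = 680.

680


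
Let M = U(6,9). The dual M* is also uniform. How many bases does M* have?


The dual of U(r,n) is U(n-r, n) = U(3,9).
Bases of U(3,9) are all (3)-element subsets.
|B(M*)| = (9 choose 3) = 84.

84


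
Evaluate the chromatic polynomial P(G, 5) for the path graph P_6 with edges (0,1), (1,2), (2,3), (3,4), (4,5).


P(P_6, k) = k * (k-1)^(5).
P(5) = 5 * 4^5 = 5 * 1024 = 5120.

5120


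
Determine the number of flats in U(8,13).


Flats of U(8,13): every subset of size < 8 is a flat, plus E itself.
Count = C(13,0) + C(13,1) + C(13,2) + C(13,3) + C(13,4) + C(13,5) + C(13,6) + C(13,7) + 1
     = 1 + 13 + 78 + 286 + 715 + 1287 + 1716 + 1716 + 1
     = 5813.

5813


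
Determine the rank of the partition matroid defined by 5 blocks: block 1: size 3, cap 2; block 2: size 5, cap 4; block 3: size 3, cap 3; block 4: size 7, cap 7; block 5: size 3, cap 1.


Rank of a partition matroid = sum of min(|Si|, ci) for each block.
= min(3,2) + min(5,4) + min(3,3) + min(7,7) + min(3,1)
= 2 + 4 + 3 + 7 + 1
= 17.

17


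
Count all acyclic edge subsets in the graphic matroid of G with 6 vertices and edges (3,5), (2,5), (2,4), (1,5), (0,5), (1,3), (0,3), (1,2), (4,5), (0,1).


An independent set in a graphic matroid is an acyclic edge subset.
G has 6 vertices and 10 edges.
Enumerate all 2^10 = 1024 subsets, checking for acyclicity.
Total independent sets = 436.

436


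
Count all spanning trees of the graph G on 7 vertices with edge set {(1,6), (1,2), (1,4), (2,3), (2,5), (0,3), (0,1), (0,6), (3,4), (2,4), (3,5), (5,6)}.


By Kirchhoff's matrix tree theorem, the number of spanning trees equals
the determinant of any cofactor of the Laplacian matrix L.
G has 7 vertices and 12 edges.
Computing the (6 x 6) cofactor determinant gives 386.

386


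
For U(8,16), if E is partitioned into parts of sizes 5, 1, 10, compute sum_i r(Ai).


r(Ai) = min(|Ai|, 8) for each part.
Sum = min(5,8) + min(1,8) + min(10,8)
    = 5 + 1 + 8
    = 14.

14


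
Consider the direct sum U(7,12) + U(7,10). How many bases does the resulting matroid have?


Bases of a direct sum M1 + M2: |B| = |B(M1)| * |B(M2)|.
|B(U(7,12))| = C(12,7) = 792.
|B(U(7,10))| = C(10,7) = 120.
Total bases = 792 * 120 = 95040.

95040


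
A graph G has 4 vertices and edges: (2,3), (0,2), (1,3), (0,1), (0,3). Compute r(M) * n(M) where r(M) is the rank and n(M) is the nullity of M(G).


r(M) = |V| - c = 4 - 1 = 3.
nullity = |E| - r(M) = 5 - 3 = 2.
Product = 3 * 2 = 6.

6


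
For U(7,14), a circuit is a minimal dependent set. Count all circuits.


In U(7,14), circuits are the (8)-element subsets.
Any set of 8 elements is dependent, and removing any one element gives
an independent set of size 7, so it is a minimal dependent set.
Number of circuits = (14 choose 8) = 3003.

3003


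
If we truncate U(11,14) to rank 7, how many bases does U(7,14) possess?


Truncating U(11,14) to rank 7 gives U(7,14).
Bases of U(7,14) are all 7-element subsets of 14 elements.
Number of bases = C(14,7) = 14! / (7! * 7!) = 3432.

3432


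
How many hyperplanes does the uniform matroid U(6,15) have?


Hyperplanes of U(6,15) are flats of rank 5.
In a uniform matroid, these are exactly the (5)-element subsets.
Count = (15 choose 5) = 3003.

3003


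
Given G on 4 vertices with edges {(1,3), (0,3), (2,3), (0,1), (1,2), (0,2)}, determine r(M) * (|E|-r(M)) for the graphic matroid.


r(M) = |V| - c = 4 - 1 = 3.
nullity = |E| - r(M) = 6 - 3 = 3.
Product = 3 * 3 = 9.

9


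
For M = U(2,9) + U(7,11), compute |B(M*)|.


(M1+M2)* = M1* + M2*.
M1* = U(7,9), bases: C(9,7) = 36.
M2* = U(4,11), bases: C(11,4) = 330.
|B(M*)| = 36 * 330 = 11880.

11880


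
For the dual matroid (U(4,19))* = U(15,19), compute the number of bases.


The dual of U(r,n) is U(n-r, n) = U(15,19).
Bases of U(15,19) are all (15)-element subsets.
|B(M*)| = C(19,15) = 19! / (15! * 4!) = 3876.

3876


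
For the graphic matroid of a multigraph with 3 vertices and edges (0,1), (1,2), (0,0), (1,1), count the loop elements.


In a graphic matroid, a loop is a self-loop edge (u,u) with rank 0.
Examining all 4 edges for self-loops...
Self-loops found: (0,0), (1,1)
Number of loops = 2.

2


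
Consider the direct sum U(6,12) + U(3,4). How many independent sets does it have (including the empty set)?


For a direct sum, |I(M1+M2)| = |I(M1)| * |I(M2)|.
|I(U(6,12))| = sum C(12,k) for k=0..6 = 2510.
|I(U(3,4))| = sum C(4,k) for k=0..3 = 15.
Total = 2510 * 15 = 37650.

37650


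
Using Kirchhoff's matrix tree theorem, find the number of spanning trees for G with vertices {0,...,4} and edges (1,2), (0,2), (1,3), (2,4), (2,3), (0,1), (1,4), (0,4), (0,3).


By Kirchhoff's matrix tree theorem, the number of spanning trees equals
the determinant of any cofactor of the Laplacian matrix L.
G has 5 vertices and 9 edges.
Computing the (4 x 4) cofactor determinant gives 75.

75


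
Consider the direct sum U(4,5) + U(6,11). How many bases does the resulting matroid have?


Bases of a direct sum M1 + M2: |B| = |B(M1)| * |B(M2)|.
|B(U(4,5))| = C(5,4) = 5.
|B(U(6,11))| = C(11,6) = 462.
Total bases = 5 * 462 = 2310.

2310


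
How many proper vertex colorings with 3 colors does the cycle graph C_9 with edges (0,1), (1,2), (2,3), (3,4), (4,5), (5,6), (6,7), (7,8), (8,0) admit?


P(C_9, k) = (k-1)^9 + (-1)^9*(k-1).
P(3) = (2)^9 - 2
= 512 - 2 = 510.

510


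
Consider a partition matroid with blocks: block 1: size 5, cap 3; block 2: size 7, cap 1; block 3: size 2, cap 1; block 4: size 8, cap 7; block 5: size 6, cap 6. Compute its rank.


Rank of a partition matroid = sum of min(|Si|, ci) for each block.
= min(5,3) + min(7,1) + min(2,1) + min(8,7) + min(6,6)
= 3 + 1 + 1 + 7 + 6
= 18.

18


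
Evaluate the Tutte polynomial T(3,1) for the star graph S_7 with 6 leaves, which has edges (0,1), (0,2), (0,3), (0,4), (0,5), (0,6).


A star on 7 vertices is a tree with 6 edges.
T(x,y) = x^(6) for any tree.
T(3,1) = 3^6 = 729.

729


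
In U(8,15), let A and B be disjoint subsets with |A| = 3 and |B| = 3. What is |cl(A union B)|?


|A union B| = 3 + 3 = 6 (disjoint).
In U(8,15), cl(S) = S if |S| < 8, else cl(S) = E.
Since 6 < 8, cl(A union B) = A union B.
|cl(A union B)| = 6.

6


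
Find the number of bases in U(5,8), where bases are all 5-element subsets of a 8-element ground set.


Bases of U(5,8) are all 5-element subsets of the 8-element ground set.
Number of bases = C(8,5).
C(8,5) = 56.

56


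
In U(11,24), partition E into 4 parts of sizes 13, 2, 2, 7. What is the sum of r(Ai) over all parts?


r(Ai) = min(|Ai|, 11) for each part.
Sum = min(13,11) + min(2,11) + min(2,11) + min(7,11)
    = 11 + 2 + 2 + 7
    = 22.

22


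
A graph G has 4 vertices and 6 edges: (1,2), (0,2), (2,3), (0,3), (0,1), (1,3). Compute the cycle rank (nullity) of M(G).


Cycle rank (nullity) = |E| - r(M) = |E| - (|V| - c).
|E| = 6, |V| = 4, c = 1.
Nullity = 6 - (4 - 1) = 6 - 3 = 3.

3


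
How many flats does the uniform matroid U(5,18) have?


Flats of U(5,18): every subset of size < 5 is a flat, plus E itself.
Count = C(18,0) + C(18,1) + C(18,2) + C(18,3) + C(18,4) + 1
     = 1 + 18 + 153 + 816 + 3060 + 1
     = 4049.

4049


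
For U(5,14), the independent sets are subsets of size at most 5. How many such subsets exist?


Independent sets of U(5,14) are all subsets of size <= 5.
Count = (14 choose 0) + (14 choose 1) + (14 choose 2) + (14 choose 3) + (14 choose 4) + (14 choose 5)
     = 1 + 14 + 91 + 364 + 1001 + 2002
     = 3473.

3473


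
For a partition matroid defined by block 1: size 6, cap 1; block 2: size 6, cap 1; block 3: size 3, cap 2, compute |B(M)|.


A basis picks exactly ci elements from block i.
Number of bases = product of C(|Si|, ci).
= C(6,1) * C(6,1) * C(3,2)
= 6 * 6 * 3
= 108.

108


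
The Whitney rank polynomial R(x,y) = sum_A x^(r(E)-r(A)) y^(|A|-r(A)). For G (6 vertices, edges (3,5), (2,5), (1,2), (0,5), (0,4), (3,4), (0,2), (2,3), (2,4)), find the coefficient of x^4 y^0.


R(x,y) = sum over A in 2^E of x^(r(E)-r(A)) * y^(|A|-r(A)).
G has 6 vertices, 9 edges. r(E) = 5.
Enumerate all 2^9 = 512 subsets.
Count subsets with r(E)-r(A)=4 and |A|-r(A)=0: 9.

9


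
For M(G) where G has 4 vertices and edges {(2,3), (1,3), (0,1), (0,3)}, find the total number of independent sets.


An independent set in a graphic matroid is an acyclic edge subset.
G has 4 vertices and 4 edges.
Enumerate all 2^4 = 16 subsets, checking for acyclicity.
Total independent sets = 14.

14


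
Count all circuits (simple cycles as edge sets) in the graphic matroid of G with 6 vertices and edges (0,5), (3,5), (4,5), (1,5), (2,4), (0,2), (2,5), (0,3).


A circuit in a graphic matroid = edge set of a simple cycle.
G has 6 vertices and 8 edges.
Enumerating all minimal edge subsets forming cycles...
Total circuits found: 6.

6


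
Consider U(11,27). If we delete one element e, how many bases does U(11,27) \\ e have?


Deleting e from U(11,27) gives U(11,26) since n > r.
Bases of U(11,26) = (26 choose 11) = 7726160.

7726160


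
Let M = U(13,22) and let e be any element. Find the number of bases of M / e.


Contracting e from U(13,22) gives U(12,21).
Bases of U(12,21) = (21 choose 12) = 293930.

293930


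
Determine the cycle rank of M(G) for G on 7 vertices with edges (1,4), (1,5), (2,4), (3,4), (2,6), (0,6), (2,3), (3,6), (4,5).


Cycle rank (nullity) = |E| - r(M) = |E| - (|V| - c).
|E| = 9, |V| = 7, c = 1.
Nullity = 9 - (7 - 1) = 9 - 6 = 3.

3


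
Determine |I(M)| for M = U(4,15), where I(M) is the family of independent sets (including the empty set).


Independent sets of U(4,15) are all subsets of size <= 4.
Count = C(15,0) + C(15,1) + C(15,2) + C(15,3) + C(15,4)
     = 1 + 15 + 105 + 455 + 1365
     = 1941.

1941


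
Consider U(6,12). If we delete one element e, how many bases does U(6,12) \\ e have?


Deleting e from U(6,12) gives U(6,11) since n > r.
Bases of U(6,11) = (11 choose 6) = 462.

462


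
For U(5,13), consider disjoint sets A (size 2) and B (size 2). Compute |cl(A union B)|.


|A union B| = 2 + 2 = 4 (disjoint).
In U(5,13), cl(S) = S if |S| < 5, else cl(S) = E.
Since 4 < 5, cl(A union B) = A union B.
|cl(A union B)| = 4.

4


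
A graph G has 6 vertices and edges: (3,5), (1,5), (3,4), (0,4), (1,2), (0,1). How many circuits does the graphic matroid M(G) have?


A circuit in a graphic matroid = edge set of a simple cycle.
G has 6 vertices and 6 edges.
Enumerating all minimal edge subsets forming cycles...
Total circuits found: 1.

1


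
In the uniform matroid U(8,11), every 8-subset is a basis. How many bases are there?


Bases of U(8,11) are all 8-element subsets of the 11-element ground set.
Number of bases = C(11,8).
C(11,8) = 165.

165


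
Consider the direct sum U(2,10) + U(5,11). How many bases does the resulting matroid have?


Bases of a direct sum M1 + M2: |B| = |B(M1)| * |B(M2)|.
|B(U(2,10))| = C(10,2) = 45.
|B(U(5,11))| = C(11,5) = 462.
Total bases = 45 * 462 = 20790.

20790


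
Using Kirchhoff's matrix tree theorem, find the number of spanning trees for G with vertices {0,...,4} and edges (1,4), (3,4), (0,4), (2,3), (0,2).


By Kirchhoff's matrix tree theorem, the number of spanning trees equals
the determinant of any cofactor of the Laplacian matrix L.
G has 5 vertices and 5 edges.
Computing the (4 x 4) cofactor determinant gives 4.

4


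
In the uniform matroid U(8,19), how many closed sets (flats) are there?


Flats of U(8,19): every subset of size < 8 is a flat, plus E itself.
Count = (19 choose 0) + (19 choose 1) + (19 choose 2) + (19 choose 3) + (19 choose 4) + (19 choose 5) + (19 choose 6) + (19 choose 7) + 1
     = 1 + 19 + 171 + 969 + 3876 + 11628 + 27132 + 50388 + 1
     = 94185.

94185


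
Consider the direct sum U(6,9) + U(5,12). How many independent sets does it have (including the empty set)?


For a direct sum, |I(M1+M2)| = |I(M1)| * |I(M2)|.
|I(U(6,9))| = sum C(9,k) for k=0..6 = 466.
|I(U(5,12))| = sum C(12,k) for k=0..5 = 1586.
Total = 466 * 1586 = 739076.

739076


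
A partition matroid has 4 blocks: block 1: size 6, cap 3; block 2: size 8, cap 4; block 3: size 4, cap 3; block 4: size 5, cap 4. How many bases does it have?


A basis picks exactly ci elements from block i.
Number of bases = product of C(|Si|, ci).
= C(6,3) * C(8,4) * C(4,3) * C(5,4)
= 20 * 70 * 4 * 5
= 28000.

28000


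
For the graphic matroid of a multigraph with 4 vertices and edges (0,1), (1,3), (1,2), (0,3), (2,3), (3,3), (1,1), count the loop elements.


In a graphic matroid, a loop is a self-loop edge (u,u) with rank 0.
Examining all 7 edges for self-loops...
Self-loops found: (3,3), (1,1)
Number of loops = 2.

2


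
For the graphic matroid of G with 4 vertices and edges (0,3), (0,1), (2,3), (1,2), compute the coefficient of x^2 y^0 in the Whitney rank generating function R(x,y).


R(x,y) = sum over A in 2^E of x^(r(E)-r(A)) * y^(|A|-r(A)).
G has 4 vertices, 4 edges. r(E) = 3.
Enumerate all 2^4 = 16 subsets.
Count subsets with r(E)-r(A)=2 and |A|-r(A)=0: 4.

4


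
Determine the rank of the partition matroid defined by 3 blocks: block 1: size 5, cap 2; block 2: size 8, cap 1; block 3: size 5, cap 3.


Rank of a partition matroid = sum of min(|Si|, ci) for each block.
= min(5,2) + min(8,1) + min(5,3)
= 2 + 1 + 3
= 6.

6


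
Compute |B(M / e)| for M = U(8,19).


Contracting e from U(8,19) gives U(7,18).
Bases of U(7,18) = (18 choose 7) = 31824.

31824


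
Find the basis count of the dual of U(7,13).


The dual of U(r,n) is U(n-r, n) = U(6,13).
Bases of U(6,13) are all (6)-element subsets.
|B(M*)| = C(13,6) = 1716.

1716


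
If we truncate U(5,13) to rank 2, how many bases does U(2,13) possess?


Truncating U(5,13) to rank 2 gives U(2,13).
Bases of U(2,13) are all 2-element subsets of 13 elements.
Number of bases = C(13,2) = 13! / (2! * 11!) = 78.

78


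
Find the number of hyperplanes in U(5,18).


Hyperplanes of U(5,18) are flats of rank 4.
In a uniform matroid, these are exactly the (4)-element subsets.
Count = C(18,4) = (18 * 17 * 16 * 15) / (1 * 2 * 3 * 4) = 3060.

3060


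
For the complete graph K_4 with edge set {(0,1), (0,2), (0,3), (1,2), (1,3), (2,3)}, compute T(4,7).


T(K_4; x,y) = x^3 + 3x^2 + 4xy + 2x + y^3 + 3y^2 + 2y.
Substituting x=4, y=7:
= 64 + 48 + 112 + 8 + 343 + 147 + 14
= 736.

736


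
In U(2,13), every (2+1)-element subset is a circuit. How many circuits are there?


In U(2,13), circuits are the (3)-element subsets.
Any set of 3 elements is dependent, and removing any one element gives
an independent set of size 2, so it is a minimal dependent set.
Number of circuits = (13 choose 3) = 286.

286


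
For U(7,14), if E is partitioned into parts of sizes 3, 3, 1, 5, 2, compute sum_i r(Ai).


r(Ai) = min(|Ai|, 7) for each part.
Sum = min(3,7) + min(3,7) + min(1,7) + min(5,7) + min(2,7)
    = 3 + 3 + 1 + 5 + 2
    = 14.

14


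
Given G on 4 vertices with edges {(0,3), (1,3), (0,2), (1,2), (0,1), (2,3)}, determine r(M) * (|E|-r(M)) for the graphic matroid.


r(M) = |V| - c = 4 - 1 = 3.
nullity = |E| - r(M) = 6 - 3 = 3.
Product = 3 * 3 = 9.

9


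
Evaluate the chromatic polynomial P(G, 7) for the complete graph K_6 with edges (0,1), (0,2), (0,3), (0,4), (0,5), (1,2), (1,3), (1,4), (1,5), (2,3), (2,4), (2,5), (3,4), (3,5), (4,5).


P(K_6, k) = k(k-1)(k-2)...(k-5).
P(7) = (7) * (6) * (5) * (4) * (3) * (2) = 5040.

5040


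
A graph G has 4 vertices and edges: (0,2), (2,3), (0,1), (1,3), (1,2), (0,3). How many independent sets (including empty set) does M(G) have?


An independent set in a graphic matroid is an acyclic edge subset.
G has 4 vertices and 6 edges.
Enumerate all 2^6 = 64 subsets, checking for acyclicity.
Total independent sets = 38.

38


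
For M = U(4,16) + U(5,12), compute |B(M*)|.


(M1+M2)* = M1* + M2*.
M1* = U(12,16), bases: C(16,12) = 1820.
M2* = U(7,12), bases: C(12,7) = 792.
|B(M*)| = 1820 * 792 = 1441440.

1441440


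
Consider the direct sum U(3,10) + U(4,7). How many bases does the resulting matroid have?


Bases of a direct sum M1 + M2: |B| = |B(M1)| * |B(M2)|.
|B(U(3,10))| = C(10,3) = 120.
|B(U(4,7))| = C(7,4) = 35.
Total bases = 120 * 35 = 4200.

4200


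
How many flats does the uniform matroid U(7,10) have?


Flats of U(7,10): every subset of size < 7 is a flat, plus E itself.
Count = C(10,0) + C(10,1) + C(10,2) + C(10,3) + C(10,4) + C(10,5) + C(10,6) + 1
     = 1 + 10 + 45 + 120 + 210 + 252 + 210 + 1
     = 849.

849


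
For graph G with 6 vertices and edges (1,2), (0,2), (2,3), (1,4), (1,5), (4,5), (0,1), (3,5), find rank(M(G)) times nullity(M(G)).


r(M) = |V| - c = 6 - 1 = 5.
nullity = |E| - r(M) = 8 - 5 = 3.
Product = 5 * 3 = 15.

15


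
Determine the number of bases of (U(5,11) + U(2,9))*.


(M1+M2)* = M1* + M2*.
M1* = U(6,11), bases: C(11,6) = 462.
M2* = U(7,9), bases: C(9,7) = 36.
|B(M*)| = 462 * 36 = 16632.

16632


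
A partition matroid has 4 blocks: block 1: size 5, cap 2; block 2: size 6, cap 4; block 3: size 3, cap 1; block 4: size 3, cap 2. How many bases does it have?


A basis picks exactly ci elements from block i.
Number of bases = product of C(|Si|, ci).
= C(5,2) * C(6,4) * C(3,1) * C(3,2)
= 10 * 15 * 3 * 3
= 1350.

1350


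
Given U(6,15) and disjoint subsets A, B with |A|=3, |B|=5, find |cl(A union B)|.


|A union B| = 3 + 5 = 8 (disjoint).
In U(6,15), cl(S) = S if |S| < 6, else cl(S) = E.
Since 8 >= 6, cl(A union B) = E.
|cl(A union B)| = 15.

15


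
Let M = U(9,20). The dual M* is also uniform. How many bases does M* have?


The dual of U(r,n) is U(n-r, n) = U(11,20).
Bases of U(11,20) are all (11)-element subsets.
|B(M*)| = C(20,11) = 167960.

167960


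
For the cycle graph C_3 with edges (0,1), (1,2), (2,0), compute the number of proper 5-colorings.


P(C_3, k) = (k-1)^3 + (-1)^3*(k-1).
P(5) = (4)^3 - 4
= 64 - 4 = 60.

60


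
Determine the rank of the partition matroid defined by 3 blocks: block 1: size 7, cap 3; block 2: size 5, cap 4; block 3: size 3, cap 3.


Rank of a partition matroid = sum of min(|Si|, ci) for each block.
= min(7,3) + min(5,4) + min(3,3)
= 3 + 4 + 3
= 10.

10


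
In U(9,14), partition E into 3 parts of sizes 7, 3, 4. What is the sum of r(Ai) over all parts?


r(Ai) = min(|Ai|, 9) for each part.
Sum = min(7,9) + min(3,9) + min(4,9)
    = 7 + 3 + 4
    = 14.

14


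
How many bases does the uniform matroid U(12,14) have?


Bases of U(12,14) are all 12-element subsets of the 14-element ground set.
Number of bases = C(14,12).
C(14,12) = 14! / (12! * 2!) = 91.

91


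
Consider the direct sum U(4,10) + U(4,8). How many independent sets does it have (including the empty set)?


For a direct sum, |I(M1+M2)| = |I(M1)| * |I(M2)|.
|I(U(4,10))| = sum C(10,k) for k=0..4 = 386.
|I(U(4,8))| = sum C(8,k) for k=0..4 = 163.
Total = 386 * 163 = 62918.

62918


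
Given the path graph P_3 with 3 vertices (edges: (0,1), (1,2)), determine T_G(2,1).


A path on 3 vertices is a tree with 2 edges.
T(x,y) = x^(2) for any tree.
T(2,1) = 2^2 = 4.

4


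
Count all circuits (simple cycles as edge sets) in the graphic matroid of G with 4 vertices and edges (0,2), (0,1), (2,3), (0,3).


A circuit in a graphic matroid = edge set of a simple cycle.
G has 4 vertices and 4 edges.
Enumerating all minimal edge subsets forming cycles...
Total circuits found: 1.

1


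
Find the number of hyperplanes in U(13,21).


Hyperplanes of U(13,21) are flats of rank 12.
In a uniform matroid, these are exactly the (12)-element subsets.
Count = C(21,12) = 293930.

293930


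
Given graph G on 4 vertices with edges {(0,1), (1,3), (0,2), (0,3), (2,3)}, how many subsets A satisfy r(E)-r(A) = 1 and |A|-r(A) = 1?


R(x,y) = sum over A in 2^E of x^(r(E)-r(A)) * y^(|A|-r(A)).
G has 4 vertices, 5 edges. r(E) = 3.
Enumerate all 2^5 = 32 subsets.
Count subsets with r(E)-r(A)=1 and |A|-r(A)=1: 2.

2


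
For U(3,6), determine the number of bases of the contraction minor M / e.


Contracting e from U(3,6) gives U(2,5).
Bases of U(2,5) = C(5,2) = 5! / (2! * 3!) = 10.

10


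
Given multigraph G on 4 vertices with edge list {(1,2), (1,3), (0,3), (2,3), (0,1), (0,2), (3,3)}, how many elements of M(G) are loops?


In a graphic matroid, a loop is a self-loop edge (u,u) with rank 0.
Examining all 7 edges for self-loops...
Self-loops found: (3,3)
Number of loops = 1.

1


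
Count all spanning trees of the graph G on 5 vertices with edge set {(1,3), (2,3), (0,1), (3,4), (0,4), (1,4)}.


By Kirchhoff's matrix tree theorem, the number of spanning trees equals
the determinant of any cofactor of the Laplacian matrix L.
G has 5 vertices and 6 edges.
Computing the (4 x 4) cofactor determinant gives 8.

8


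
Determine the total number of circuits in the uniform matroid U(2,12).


In U(2,12), circuits are the (3)-element subsets.
Any set of 3 elements is dependent, and removing any one element gives
an independent set of size 2, so it is a minimal dependent set.
Number of circuits = C(12,3) = 12! / (3! * 9!) = 220.

220
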